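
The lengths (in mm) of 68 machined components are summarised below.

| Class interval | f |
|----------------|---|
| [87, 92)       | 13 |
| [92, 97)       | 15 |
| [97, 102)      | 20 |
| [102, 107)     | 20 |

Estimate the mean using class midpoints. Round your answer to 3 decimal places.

97.956

Midpoints: 89.5, 94.5, 99.5, 104.5
Σfm = 13×89.5 + 15×94.5 + 20×99.5 + 20×104.5 = 6661
n = Σf = 68
Mean = 6661 / 68 = 97.9559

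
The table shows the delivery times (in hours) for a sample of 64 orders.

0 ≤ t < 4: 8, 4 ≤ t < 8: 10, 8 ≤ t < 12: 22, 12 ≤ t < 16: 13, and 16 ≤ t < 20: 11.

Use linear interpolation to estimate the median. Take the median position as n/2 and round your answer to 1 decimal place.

10.5

Cumulative frequencies: 8, 18, 40, 53, 64
n = 64; position = n/2 = 32.
This falls in the class 8 ≤ t < 12: L = 8, F = 18, f = 22, h = 4.
Median ≈ 8 + ((32 − 18) / 22) × 4 = 10.5455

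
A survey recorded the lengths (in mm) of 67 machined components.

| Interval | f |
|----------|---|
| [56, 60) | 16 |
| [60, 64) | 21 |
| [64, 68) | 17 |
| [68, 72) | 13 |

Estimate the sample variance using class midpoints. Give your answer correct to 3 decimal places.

17.968

Midpoints: 58, 62, 66, 70
n = 67, Σfm = 4262, mean = 63.6119
Σfm² = 272300
Σf(m − x̄)² = Σfm² − (Σfm)²/n = 272300 − 4262²/67 = 1185.9104
Sample variance = 1185.9104 / 66 = 17.9683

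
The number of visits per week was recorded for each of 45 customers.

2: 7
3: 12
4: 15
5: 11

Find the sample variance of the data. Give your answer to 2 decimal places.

1.05

Values: 2, 3, 4, 5
n = 45, Σfx = 165, mean = 3.6667
Σfx² = 651
Σf(x − x̄)² = Σfx² − (Σfx)²/n = 651 − 165²/45 = 46.0000
Sample variance = 46.0000 / 44 = 1.0455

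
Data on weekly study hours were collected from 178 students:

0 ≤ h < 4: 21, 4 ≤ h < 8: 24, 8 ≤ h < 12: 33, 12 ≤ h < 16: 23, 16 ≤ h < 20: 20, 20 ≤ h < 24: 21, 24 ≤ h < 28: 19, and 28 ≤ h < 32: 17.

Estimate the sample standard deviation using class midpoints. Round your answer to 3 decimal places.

Midpoints: 2, 6, 10, 14, 18, 22, 26, 30
n = 178, Σfm = 2664, mean = 14.9663
Σfm² = 53544
Σf(m − x̄)² = Σfm² − (Σfm)²/n = 53544 − 2664²/178 = 13673.7978
Sample variance = 13673.7978 / 177 = 77.2531
Standard deviation = √77.2531 = 8.7894

8.789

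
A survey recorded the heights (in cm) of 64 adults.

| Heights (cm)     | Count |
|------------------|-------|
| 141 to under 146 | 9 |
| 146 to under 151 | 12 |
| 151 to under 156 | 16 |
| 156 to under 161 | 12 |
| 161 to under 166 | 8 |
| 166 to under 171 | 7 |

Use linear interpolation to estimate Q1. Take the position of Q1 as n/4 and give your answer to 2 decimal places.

148.92

Cumulative frequencies: 9, 21, 37, 49, 57, 64
n = 64; position = n/4 = 16.
This falls in the class 146 to under 151: L = 146, F = 9, f = 12, h = 5.
Lower quartile ≈ 146 + ((16 − 9) / 12) × 5 = 148.9167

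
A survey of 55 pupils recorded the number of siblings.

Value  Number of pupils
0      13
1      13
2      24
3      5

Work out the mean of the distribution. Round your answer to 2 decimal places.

Values: 0, 1, 2, 3
Σfx = 13×0 + 13×1 + 24×2 + 5×3 = 76
n = Σf = 55
Mean = 76 / 55 = 1.3818

1.38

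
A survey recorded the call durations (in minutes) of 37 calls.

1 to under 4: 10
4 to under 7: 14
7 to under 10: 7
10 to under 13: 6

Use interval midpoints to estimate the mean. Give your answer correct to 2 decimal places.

Midpoints: 2.5, 5.5, 8.5, 11.5
Σfm = 10×2.5 + 14×5.5 + 7×8.5 + 6×11.5 = 230.5
n = Σf = 37
Mean = 230.5 / 37 = 6.2297

6.23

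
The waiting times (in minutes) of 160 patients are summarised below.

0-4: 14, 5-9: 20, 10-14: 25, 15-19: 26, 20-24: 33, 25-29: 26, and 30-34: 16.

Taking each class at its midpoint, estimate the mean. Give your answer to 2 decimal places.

Midpoints: 2, 7, 12, 17, 22, 27, 32
Σfm = 14×2 + 20×7 + 25×12 + 26×17 + 33×22 + 26×27 + 16×32 = 2850
n = Σf = 160
Mean = 2850 / 160 = 17.8125

17.81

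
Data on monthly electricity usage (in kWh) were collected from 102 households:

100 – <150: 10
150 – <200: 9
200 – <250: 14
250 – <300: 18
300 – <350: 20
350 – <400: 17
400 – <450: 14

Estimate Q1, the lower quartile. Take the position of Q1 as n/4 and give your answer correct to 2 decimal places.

Cumulative frequencies: 10, 19, 33, 51, 71, 88, 102
n = 102; position = n/4 = 25.5.
This falls in the class 200 – <250: L = 200, F = 19, f = 14, h = 50.
Lower quartile ≈ 200 + ((25.5 − 19) / 14) × 50 = 223.2143

223.21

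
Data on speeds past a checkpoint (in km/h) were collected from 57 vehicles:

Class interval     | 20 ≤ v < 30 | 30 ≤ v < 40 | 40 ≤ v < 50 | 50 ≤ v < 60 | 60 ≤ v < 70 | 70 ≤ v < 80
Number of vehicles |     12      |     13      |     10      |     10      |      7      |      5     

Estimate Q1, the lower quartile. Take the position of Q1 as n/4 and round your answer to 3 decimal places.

31.731

Cumulative frequencies: 12, 25, 35, 45, 52, 57
n = 57; position = n/4 = 14.25.
This falls in the class 30 ≤ v < 40: L = 30, F = 12, f = 13, h = 10.
Lower quartile ≈ 30 + ((14.25 − 12) / 13) × 10 = 31.7308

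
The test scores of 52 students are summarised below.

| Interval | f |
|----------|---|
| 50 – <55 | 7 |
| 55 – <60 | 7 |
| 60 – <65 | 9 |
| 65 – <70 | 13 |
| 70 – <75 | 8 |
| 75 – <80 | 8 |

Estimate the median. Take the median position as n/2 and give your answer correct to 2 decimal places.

Cumulative frequencies: 7, 14, 23, 36, 44, 52
n = 52; position = n/2 = 26.
This falls in the class 65 – <70: L = 65, F = 23, f = 13, h = 5.
Median ≈ 65 + ((26 − 23) / 13) × 5 = 66.1538

66.15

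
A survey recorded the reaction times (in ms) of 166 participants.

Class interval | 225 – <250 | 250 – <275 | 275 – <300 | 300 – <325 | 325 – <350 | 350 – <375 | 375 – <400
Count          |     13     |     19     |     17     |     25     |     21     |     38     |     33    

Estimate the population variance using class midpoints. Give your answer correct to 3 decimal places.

2324.267

Midpoints: 237.5, 262.5, 287.5, 312.5, 337.5, 362.5, 387.5
n = 166, Σfm = 54425, mean = 327.8614
Σfm² = 18229687.5
Σf(m − x̄)² = Σfm² − (Σfm)²/n = 18229687.5 − 54425²/166 = 385828.3133
Population variance = 385828.3133 / 166 = 2324.2669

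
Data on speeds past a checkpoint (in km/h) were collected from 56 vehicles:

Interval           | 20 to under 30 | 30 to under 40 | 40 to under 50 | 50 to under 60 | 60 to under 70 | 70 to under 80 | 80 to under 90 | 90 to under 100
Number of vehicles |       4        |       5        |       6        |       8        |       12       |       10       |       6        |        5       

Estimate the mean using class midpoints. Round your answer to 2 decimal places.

Midpoints: 25, 35, 45, 55, 65, 75, 85, 95
Σfm = 4×25 + 5×35 + 6×45 + 8×55 + 12×65 + 10×75 + 6×85 + 5×95 = 3500
n = Σf = 56
Mean = 3500 / 56 = 62.5000

62.50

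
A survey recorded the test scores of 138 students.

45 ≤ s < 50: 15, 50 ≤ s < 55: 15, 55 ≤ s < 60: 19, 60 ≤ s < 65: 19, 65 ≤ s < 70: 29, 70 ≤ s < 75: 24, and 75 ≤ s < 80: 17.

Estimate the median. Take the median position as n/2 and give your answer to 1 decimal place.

Cumulative frequencies: 15, 30, 49, 68, 97, 121, 138
n = 138; position = n/2 = 69.
This falls in the class 65 ≤ s < 70: L = 65, F = 68, f = 29, h = 5.
Median ≈ 65 + ((69 − 68) / 29) × 5 = 65.1724

65.2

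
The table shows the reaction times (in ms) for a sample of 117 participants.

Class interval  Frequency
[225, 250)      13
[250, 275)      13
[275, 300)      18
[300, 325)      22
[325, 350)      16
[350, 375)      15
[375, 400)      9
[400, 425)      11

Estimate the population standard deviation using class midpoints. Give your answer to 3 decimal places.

Midpoints: 237.5, 262.5, 287.5, 312.5, 337.5, 362.5, 387.5, 412.5
n = 117, Σfm = 37412.5, mean = 319.7650
Σfm² = 12282031.25
Σf(m − x̄)² = Σfm² − (Σfm)²/n = 12282031.25 − 37412.5²/117 = 318824.7863
Population variance = 318824.7863 / 117 = 2724.9982
Standard deviation = √2724.9982 = 52.2015

52.202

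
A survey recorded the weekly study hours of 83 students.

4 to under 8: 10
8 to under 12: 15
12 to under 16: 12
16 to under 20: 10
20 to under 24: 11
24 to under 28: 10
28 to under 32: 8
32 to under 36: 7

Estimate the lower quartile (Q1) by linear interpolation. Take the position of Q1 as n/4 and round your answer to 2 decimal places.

Cumulative frequencies: 10, 25, 37, 47, 58, 68, 76, 83
n = 83; position = n/4 = 20.75.
This falls in the class 8 to under 12: L = 8, F = 10, f = 15, h = 4.
Lower quartile ≈ 8 + ((20.75 − 10) / 15) × 4 = 10.8667

10.87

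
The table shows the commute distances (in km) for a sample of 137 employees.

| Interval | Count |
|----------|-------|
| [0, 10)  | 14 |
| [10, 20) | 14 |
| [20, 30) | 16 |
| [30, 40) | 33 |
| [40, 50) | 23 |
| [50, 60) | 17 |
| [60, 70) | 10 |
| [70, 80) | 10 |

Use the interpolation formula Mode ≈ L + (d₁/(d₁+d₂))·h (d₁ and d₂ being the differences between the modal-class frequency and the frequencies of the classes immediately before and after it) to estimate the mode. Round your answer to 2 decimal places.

36.30

Modal class: [30, 40) (highest frequency 33).
d₁ = 33 − 16 = 17, d₂ = 33 − 23 = 10
Mode ≈ 30 + (17/(17+10)) × 10 = 30 + 6.2963 = 36.2963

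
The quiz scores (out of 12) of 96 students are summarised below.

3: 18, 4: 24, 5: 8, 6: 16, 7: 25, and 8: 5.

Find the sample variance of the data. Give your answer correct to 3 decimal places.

Values: 3, 4, 5, 6, 7, 8
n = 96, Σfx = 501, mean = 5.2188
Σfx² = 2867
Σf(x − x̄)² = Σfx² − (Σfx)²/n = 2867 − 501²/96 = 252.4062
Sample variance = 252.4062 / 95 = 2.6569

2.657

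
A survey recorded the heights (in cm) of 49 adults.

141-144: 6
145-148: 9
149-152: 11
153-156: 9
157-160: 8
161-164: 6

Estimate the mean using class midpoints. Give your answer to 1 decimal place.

152.3

Midpoints: 142.5, 146.5, 150.5, 154.5, 158.5, 162.5
Σfm = 6×142.5 + 9×146.5 + 11×150.5 + 9×154.5 + 8×158.5 + 6×162.5 = 7462.5
n = Σf = 49
Mean = 7462.5 / 49 = 152.2959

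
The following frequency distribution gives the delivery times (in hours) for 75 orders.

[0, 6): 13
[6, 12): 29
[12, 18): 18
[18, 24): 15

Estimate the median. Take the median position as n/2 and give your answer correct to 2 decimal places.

11.07

Cumulative frequencies: 13, 42, 60, 75
n = 75; position = n/2 = 37.5.
This falls in the class [6, 12): L = 6, F = 13, f = 29, h = 6.
Median ≈ 6 + ((37.5 − 13) / 29) × 6 = 11.0690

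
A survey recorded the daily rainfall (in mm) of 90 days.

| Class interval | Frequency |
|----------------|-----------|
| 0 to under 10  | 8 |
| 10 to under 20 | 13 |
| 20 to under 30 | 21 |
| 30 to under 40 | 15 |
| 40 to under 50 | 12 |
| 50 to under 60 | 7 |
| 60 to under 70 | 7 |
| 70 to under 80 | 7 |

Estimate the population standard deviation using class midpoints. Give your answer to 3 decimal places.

19.995

Midpoints: 5, 15, 25, 35, 45, 55, 65, 75
n = 90, Σfm = 3190, mean = 35.4444
Σfm² = 149050
Σf(m − x̄)² = Σfm² − (Σfm)²/n = 149050 − 3190²/90 = 35982.2222
Population variance = 35982.2222 / 90 = 399.8025
Standard deviation = √399.8025 = 19.9951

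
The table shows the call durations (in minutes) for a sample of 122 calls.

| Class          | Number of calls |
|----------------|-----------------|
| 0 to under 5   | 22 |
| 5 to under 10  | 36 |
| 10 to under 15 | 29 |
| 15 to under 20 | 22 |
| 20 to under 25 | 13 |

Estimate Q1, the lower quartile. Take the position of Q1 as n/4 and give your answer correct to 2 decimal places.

Cumulative frequencies: 22, 58, 87, 109, 122
n = 122; position = n/4 = 30.5.
This falls in the class 5 to under 10: L = 5, F = 22, f = 36, h = 5.
Lower quartile ≈ 5 + ((30.5 − 22) / 36) × 5 = 6.1806

6.18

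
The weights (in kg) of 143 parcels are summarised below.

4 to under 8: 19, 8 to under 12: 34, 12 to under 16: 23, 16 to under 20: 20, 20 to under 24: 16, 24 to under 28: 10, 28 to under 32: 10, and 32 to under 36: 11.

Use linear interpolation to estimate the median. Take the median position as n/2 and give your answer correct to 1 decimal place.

15.2

Cumulative frequencies: 19, 53, 76, 96, 112, 122, 132, 143
n = 143; position = n/2 = 71.5.
This falls in the class 12 to under 16: L = 12, F = 53, f = 23, h = 4.
Median ≈ 12 + ((71.5 − 53) / 23) × 4 = 15.2174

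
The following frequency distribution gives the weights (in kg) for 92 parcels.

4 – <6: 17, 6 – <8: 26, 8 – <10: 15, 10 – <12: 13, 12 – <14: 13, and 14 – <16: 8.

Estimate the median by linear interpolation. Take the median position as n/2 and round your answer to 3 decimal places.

Cumulative frequencies: 17, 43, 58, 71, 84, 92
n = 92; position = n/2 = 46.
This falls in the class 8 – <10: L = 8, F = 43, f = 15, h = 2.
Median ≈ 8 + ((46 − 43) / 15) × 2 = 8.4000

8.400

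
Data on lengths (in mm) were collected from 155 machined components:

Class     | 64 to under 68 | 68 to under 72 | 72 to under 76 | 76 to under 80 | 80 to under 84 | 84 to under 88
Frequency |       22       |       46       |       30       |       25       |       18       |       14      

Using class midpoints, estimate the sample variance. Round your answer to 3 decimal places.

Midpoints: 66, 70, 74, 78, 82, 86
n = 155, Σfm = 11522, mean = 74.3355
Σfm² = 862188
Σf(m − x̄)² = Σfm² − (Σfm)²/n = 862188 − 11522²/155 = 5694.5548
Sample variance = 5694.5548 / 154 = 36.9776

36.978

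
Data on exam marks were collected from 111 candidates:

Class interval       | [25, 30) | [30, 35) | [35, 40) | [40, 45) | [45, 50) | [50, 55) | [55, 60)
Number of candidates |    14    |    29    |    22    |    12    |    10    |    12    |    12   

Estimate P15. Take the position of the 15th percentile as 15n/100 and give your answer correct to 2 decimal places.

Cumulative frequencies: 14, 43, 65, 77, 87, 99, 111
n = 111; position = 15n/100 = 16.65.
This falls in the class [30, 35): L = 30, F = 14, f = 29, h = 5.
15th percentile ≈ 30 + ((16.65 − 14) / 29) × 5 = 30.4569

30.46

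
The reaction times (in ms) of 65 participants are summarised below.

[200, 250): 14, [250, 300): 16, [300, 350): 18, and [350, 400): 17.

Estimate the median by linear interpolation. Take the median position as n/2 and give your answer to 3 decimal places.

Cumulative frequencies: 14, 30, 48, 65
n = 65; position = n/2 = 32.5.
This falls in the class [300, 350): L = 300, F = 30, f = 18, h = 50.
Median ≈ 300 + ((32.5 − 30) / 18) × 50 = 306.9444

306.944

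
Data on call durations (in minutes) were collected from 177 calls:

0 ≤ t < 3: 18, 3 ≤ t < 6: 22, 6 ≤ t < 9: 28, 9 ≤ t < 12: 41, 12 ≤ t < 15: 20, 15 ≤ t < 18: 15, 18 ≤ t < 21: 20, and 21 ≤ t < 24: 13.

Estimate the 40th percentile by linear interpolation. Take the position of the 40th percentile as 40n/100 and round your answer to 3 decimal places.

9.205

Cumulative frequencies: 18, 40, 68, 109, 129, 144, 164, 177
n = 177; position = 40n/100 = 70.8.
This falls in the class 9 ≤ t < 12: L = 9, F = 68, f = 41, h = 3.
40th percentile ≈ 9 + ((70.8 − 68) / 41) × 3 = 9.2049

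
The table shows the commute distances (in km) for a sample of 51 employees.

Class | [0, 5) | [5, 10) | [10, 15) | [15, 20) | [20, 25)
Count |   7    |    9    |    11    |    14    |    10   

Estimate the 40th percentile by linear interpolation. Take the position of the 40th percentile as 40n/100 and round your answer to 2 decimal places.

12.00

Cumulative frequencies: 7, 16, 27, 41, 51
n = 51; position = 40n/100 = 20.4.
This falls in the class [10, 15): L = 10, F = 16, f = 11, h = 5.
40th percentile ≈ 10 + ((20.4 − 16) / 11) × 5 = 12.0000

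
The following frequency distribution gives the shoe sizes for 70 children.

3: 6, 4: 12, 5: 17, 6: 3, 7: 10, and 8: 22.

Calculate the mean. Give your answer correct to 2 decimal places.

Values: 3, 4, 5, 6, 7, 8
Σfx = 6×3 + 12×4 + 17×5 + 3×6 + 10×7 + 22×8 = 415
n = Σf = 70
Mean = 415 / 70 = 5.9286

5.93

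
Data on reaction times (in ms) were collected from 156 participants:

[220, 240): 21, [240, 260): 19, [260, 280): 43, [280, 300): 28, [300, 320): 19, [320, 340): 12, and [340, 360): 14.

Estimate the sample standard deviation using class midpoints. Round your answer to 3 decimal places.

Midpoints: 230, 250, 270, 290, 310, 330, 350
n = 156, Σfm = 44060, mean = 282.4359
Σfm² = 12635600
Σf(m − x̄)² = Σfm² − (Σfm)²/n = 12635600 − 44060²/156 = 191474.3590
Sample variance = 191474.3590 / 155 = 1235.3184
Standard deviation = √1235.3184 = 35.1471

35.147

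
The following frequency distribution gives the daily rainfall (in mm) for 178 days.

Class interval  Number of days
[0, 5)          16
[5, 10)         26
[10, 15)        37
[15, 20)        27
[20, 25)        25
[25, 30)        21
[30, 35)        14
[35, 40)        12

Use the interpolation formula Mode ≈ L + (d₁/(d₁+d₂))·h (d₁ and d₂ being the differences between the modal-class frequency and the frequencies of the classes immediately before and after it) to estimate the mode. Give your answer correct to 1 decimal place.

Modal class: [10, 15) (highest frequency 37).
d₁ = 37 − 26 = 11, d₂ = 37 − 27 = 10
Mode ≈ 10 + (11/(11+10)) × 5 = 10 + 2.6190 = 12.6190

12.6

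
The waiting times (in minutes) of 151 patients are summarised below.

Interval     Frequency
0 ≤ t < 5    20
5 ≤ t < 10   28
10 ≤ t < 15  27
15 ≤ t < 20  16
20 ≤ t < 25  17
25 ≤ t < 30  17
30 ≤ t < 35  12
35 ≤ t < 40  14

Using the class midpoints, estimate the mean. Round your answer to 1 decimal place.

17.5

Midpoints: 2.5, 7.5, 12.5, 17.5, 22.5, 27.5, 32.5, 37.5
Σfm = 20×2.5 + 28×7.5 + 27×12.5 + 16×17.5 + 17×22.5 + 17×27.5 + 12×32.5 + 14×37.5 = 2642.5
n = Σf = 151
Mean = 2642.5 / 151 = 17.5000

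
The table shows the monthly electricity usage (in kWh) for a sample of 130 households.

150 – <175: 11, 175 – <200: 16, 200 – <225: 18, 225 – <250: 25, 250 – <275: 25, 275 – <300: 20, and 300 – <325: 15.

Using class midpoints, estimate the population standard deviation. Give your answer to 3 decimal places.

Midpoints: 162.5, 187.5, 212.5, 237.5, 262.5, 287.5, 312.5
n = 130, Σfm = 31550, mean = 242.6923
Σfm² = 7916562.5
Σf(m − x̄)² = Σfm² − (Σfm)²/n = 7916562.5 − 31550²/130 = 259620.1923
Population variance = 259620.1923 / 130 = 1997.0784
Standard deviation = √1997.0784 = 44.6887

44.689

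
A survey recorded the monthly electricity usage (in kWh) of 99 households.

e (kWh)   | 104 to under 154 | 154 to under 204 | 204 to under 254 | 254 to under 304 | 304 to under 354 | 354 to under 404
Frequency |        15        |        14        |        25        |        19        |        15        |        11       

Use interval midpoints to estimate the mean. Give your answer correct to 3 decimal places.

Midpoints: 129, 179, 229, 279, 329, 379
Σfm = 15×129 + 14×179 + 25×229 + 19×279 + 15×329 + 11×379 = 24571
n = Σf = 99
Mean = 24571 / 99 = 248.1919

248.192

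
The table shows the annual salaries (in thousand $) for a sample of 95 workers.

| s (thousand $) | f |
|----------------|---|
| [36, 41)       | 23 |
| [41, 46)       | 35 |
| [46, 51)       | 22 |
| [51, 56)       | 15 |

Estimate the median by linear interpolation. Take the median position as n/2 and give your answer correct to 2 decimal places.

Cumulative frequencies: 23, 58, 80, 95
n = 95; position = n/2 = 47.5.
This falls in the class [41, 46): L = 41, F = 23, f = 35, h = 5.
Median ≈ 41 + ((47.5 − 23) / 35) × 5 = 44.5000

44.50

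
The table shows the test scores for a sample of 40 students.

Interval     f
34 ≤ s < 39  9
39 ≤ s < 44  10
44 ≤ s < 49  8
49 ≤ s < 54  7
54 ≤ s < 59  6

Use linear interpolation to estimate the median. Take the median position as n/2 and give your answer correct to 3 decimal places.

Cumulative frequencies: 9, 19, 27, 34, 40
n = 40; position = n/2 = 20.
This falls in the class 44 ≤ s < 49: L = 44, F = 19, f = 8, h = 5.
Median ≈ 44 + ((20 − 19) / 8) × 5 = 44.6250

44.625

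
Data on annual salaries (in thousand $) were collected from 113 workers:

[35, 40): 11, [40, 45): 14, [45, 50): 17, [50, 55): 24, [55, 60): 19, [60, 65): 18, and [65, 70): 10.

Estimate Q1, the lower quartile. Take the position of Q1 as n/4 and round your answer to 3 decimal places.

45.956

Cumulative frequencies: 11, 25, 42, 66, 85, 103, 113
n = 113; position = n/4 = 28.25.
This falls in the class [45, 50): L = 45, F = 25, f = 17, h = 5.
Lower quartile ≈ 45 + ((28.25 − 25) / 17) × 5 = 45.9559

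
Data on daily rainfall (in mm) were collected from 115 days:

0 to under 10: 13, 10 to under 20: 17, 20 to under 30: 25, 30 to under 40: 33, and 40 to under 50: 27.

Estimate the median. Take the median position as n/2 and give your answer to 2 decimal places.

Cumulative frequencies: 13, 30, 55, 88, 115
n = 115; position = n/2 = 57.5.
This falls in the class 30 to under 40: L = 30, F = 55, f = 33, h = 10.
Median ≈ 30 + ((57.5 − 55) / 33) × 10 = 30.7576

30.76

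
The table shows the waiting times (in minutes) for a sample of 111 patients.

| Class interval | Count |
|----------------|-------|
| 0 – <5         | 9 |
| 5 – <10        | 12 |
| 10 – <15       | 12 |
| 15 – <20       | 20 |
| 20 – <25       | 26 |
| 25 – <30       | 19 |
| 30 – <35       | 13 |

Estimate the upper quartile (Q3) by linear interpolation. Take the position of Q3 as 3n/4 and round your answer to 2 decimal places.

Cumulative frequencies: 9, 21, 33, 53, 79, 98, 111
n = 111; position = 3n/4 = 83.25.
This falls in the class 25 – <30: L = 25, F = 79, f = 19, h = 5.
Upper quartile ≈ 25 + ((83.25 − 79) / 19) × 5 = 26.1184

26.12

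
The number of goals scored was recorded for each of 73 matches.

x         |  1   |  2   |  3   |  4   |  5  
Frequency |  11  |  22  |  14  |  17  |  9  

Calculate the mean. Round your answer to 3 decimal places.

2.877

Values: 1, 2, 3, 4, 5
Σfx = 11×1 + 22×2 + 14×3 + 17×4 + 9×5 = 210
n = Σf = 73
Mean = 210 / 73 = 2.8767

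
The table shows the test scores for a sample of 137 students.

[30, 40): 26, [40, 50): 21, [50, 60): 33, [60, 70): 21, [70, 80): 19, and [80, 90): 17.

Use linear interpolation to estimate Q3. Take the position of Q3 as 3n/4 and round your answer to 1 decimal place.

Cumulative frequencies: 26, 47, 80, 101, 120, 137
n = 137; position = 3n/4 = 102.75.
This falls in the class [70, 80): L = 70, F = 101, f = 19, h = 10.
Upper quartile ≈ 70 + ((102.75 − 101) / 19) × 10 = 70.9211

70.9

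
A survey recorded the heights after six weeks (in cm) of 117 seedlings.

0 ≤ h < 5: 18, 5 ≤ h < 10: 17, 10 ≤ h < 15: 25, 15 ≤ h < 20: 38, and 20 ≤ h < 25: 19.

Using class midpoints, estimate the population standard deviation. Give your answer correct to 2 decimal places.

6.51

Midpoints: 2.5, 7.5, 12.5, 17.5, 22.5
n = 117, Σfm = 1577.5, mean = 13.4829
Σfm² = 26231.25
Σf(m − x̄)² = Σfm² − (Σfm)²/n = 26231.25 − 1577.5²/117 = 4961.9658
Population variance = 4961.9658 / 117 = 42.4100
Standard deviation = √42.4100 = 6.5123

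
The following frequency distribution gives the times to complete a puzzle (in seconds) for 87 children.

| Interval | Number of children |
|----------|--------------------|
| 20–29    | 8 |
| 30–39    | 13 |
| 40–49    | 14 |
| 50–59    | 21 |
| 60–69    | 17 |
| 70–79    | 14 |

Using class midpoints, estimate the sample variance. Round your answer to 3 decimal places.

240.524

Midpoints: 24.5, 34.5, 44.5, 54.5, 64.5, 74.5
n = 87, Σfm = 4551.5, mean = 52.3161
Σfm² = 258801.75
Σf(m − x̄)² = Σfm² − (Σfm)²/n = 258801.75 − 4551.5²/87 = 20685.0575
Sample variance = 20685.0575 / 86 = 240.5239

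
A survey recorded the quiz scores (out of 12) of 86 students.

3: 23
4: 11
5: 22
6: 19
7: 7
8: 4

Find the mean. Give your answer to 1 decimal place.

4.9

Values: 3, 4, 5, 6, 7, 8
Σfx = 23×3 + 11×4 + 22×5 + 19×6 + 7×7 + 4×8 = 418
n = Σf = 86
Mean = 418 / 86 = 4.8605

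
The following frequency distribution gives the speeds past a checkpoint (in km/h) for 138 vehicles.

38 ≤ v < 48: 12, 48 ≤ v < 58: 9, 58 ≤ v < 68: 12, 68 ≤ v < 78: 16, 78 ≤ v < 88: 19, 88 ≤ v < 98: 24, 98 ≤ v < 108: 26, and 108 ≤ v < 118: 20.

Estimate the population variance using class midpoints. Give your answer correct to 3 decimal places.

Midpoints: 43, 53, 63, 73, 83, 93, 103, 113
n = 138, Σfm = 11664, mean = 84.5217
Σfm² = 1050042
Σf(m − x̄)² = Σfm² − (Σfm)²/n = 1050042 − 11664²/138 = 64180.4348
Population variance = 64180.4348 / 138 = 465.0756

465.076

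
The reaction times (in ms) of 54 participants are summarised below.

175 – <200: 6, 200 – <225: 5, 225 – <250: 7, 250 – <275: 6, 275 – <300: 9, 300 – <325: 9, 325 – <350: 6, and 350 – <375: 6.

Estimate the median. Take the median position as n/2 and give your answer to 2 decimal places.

Cumulative frequencies: 6, 11, 18, 24, 33, 42, 48, 54
n = 54; position = n/2 = 27.
This falls in the class 275 – <300: L = 275, F = 24, f = 9, h = 25.
Median ≈ 275 + ((27 − 24) / 9) × 25 = 283.3333

283.33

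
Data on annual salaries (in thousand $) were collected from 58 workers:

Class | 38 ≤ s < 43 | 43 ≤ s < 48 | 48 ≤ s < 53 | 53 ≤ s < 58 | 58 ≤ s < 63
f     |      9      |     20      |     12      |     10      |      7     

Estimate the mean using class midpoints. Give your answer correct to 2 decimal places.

49.29

Midpoints: 40.5, 45.5, 50.5, 55.5, 60.5
Σfm = 9×40.5 + 20×45.5 + 12×50.5 + 10×55.5 + 7×60.5 = 2859
n = Σf = 58
Mean = 2859 / 58 = 49.2931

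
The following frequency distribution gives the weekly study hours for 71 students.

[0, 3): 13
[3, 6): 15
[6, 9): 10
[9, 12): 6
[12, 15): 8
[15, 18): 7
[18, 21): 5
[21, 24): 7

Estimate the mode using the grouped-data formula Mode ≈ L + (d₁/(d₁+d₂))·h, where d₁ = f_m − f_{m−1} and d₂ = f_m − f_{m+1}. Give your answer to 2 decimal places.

3.86

Modal class: [3, 6) (highest frequency 15).
d₁ = 15 − 13 = 2, d₂ = 15 − 10 = 5
Mode ≈ 3 + (2/(2+5)) × 3 = 3 + 0.8571 = 3.8571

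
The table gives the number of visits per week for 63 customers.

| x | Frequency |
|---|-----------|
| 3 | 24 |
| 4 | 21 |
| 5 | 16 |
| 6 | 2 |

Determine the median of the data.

4

Cumulative frequencies: 24, 45, 61, 63
n = 63, so the median is the value in position (n+1)/2 = 32.
Position 32 falls at value 4.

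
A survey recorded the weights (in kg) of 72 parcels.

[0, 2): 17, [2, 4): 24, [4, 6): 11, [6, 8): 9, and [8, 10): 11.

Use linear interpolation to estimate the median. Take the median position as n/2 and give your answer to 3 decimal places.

3.583

Cumulative frequencies: 17, 41, 52, 61, 72
n = 72; position = n/2 = 36.
This falls in the class [2, 4): L = 2, F = 17, f = 24, h = 2.
Median ≈ 2 + ((36 − 17) / 24) × 2 = 3.5833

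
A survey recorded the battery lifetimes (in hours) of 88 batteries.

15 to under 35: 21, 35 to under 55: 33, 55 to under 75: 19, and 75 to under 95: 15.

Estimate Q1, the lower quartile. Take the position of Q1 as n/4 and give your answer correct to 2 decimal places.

35.61

Cumulative frequencies: 21, 54, 73, 88
n = 88; position = n/4 = 22.
This falls in the class 35 to under 55: L = 35, F = 21, f = 33, h = 20.
Lower quartile ≈ 35 + ((22 − 21) / 33) × 20 = 35.6061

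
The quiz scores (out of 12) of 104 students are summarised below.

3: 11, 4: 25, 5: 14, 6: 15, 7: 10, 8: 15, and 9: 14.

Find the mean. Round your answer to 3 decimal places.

Values: 3, 4, 5, 6, 7, 8, 9
Σfx = 11×3 + 25×4 + 14×5 + 15×6 + 10×7 + 15×8 + 14×9 = 609
n = Σf = 104
Mean = 609 / 104 = 5.8558

5.856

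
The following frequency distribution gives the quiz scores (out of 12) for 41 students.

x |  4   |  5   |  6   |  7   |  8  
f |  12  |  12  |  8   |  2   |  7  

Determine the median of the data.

5

Cumulative frequencies: 12, 24, 32, 34, 41
n = 41, so the median is the value in position (n+1)/2 = 21.
Position 21 falls at value 5.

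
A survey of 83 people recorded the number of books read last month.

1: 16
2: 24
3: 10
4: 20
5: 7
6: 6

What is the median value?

3

Cumulative frequencies: 16, 40, 50, 70, 77, 83
n = 83, so the median is the value in position (n+1)/2 = 42.
Position 42 falls at value 3.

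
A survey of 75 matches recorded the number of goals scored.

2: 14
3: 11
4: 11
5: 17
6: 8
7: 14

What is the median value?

5

Cumulative frequencies: 14, 25, 36, 53, 61, 75
n = 75, so the median is the value in position (n+1)/2 = 38.
Position 38 falls at value 5.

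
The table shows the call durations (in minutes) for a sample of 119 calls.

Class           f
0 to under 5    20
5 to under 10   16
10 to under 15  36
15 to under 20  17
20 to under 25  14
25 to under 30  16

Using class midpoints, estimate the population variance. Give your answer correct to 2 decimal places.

Midpoints: 2.5, 7.5, 12.5, 17.5, 22.5, 27.5
n = 119, Σfm = 1672.5, mean = 14.0546
Σfm² = 31043.75
Σf(m − x̄)² = Σfm² − (Σfm)²/n = 31043.75 − 1672.5²/119 = 7537.3950
Population variance = 7537.3950 / 119 = 63.3395

63.34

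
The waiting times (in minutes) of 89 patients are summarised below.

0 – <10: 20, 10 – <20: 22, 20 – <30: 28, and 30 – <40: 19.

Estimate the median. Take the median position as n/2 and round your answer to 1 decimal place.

20.9

Cumulative frequencies: 20, 42, 70, 89
n = 89; position = n/2 = 44.5.
This falls in the class 20 – <30: L = 20, F = 42, f = 28, h = 10.
Median ≈ 20 + ((44.5 − 42) / 28) × 10 = 20.8929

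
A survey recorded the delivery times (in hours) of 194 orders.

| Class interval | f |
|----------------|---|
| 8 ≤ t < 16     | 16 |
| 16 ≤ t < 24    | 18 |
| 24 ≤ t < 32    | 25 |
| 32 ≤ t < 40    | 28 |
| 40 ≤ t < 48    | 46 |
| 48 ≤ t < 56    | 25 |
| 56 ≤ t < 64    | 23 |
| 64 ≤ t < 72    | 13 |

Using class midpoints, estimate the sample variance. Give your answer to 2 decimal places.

Midpoints: 12, 20, 28, 36, 44, 52, 60, 68
n = 194, Σfm = 7848, mean = 40.4536
Σfm² = 364960
Σf(m − x̄)² = Σfm² − (Σfm)²/n = 364960 − 7848²/194 = 47480.0825
Sample variance = 47480.0825 / 193 = 246.0108

246.01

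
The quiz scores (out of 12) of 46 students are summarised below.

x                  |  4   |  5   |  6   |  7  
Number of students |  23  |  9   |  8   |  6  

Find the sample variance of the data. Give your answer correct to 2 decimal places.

1.22

Values: 4, 5, 6, 7
n = 46, Σfx = 227, mean = 4.9348
Σfx² = 1175
Σf(x − x̄)² = Σfx² − (Σfx)²/n = 1175 − 227²/46 = 54.8043
Sample variance = 54.8043 / 45 = 1.2179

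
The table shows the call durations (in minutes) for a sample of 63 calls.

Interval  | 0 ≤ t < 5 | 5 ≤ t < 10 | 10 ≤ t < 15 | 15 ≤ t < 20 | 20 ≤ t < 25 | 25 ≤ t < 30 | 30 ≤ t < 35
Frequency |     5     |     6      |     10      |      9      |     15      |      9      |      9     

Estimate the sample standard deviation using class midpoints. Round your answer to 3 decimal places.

9.039

Midpoints: 2.5, 7.5, 12.5, 17.5, 22.5, 27.5, 32.5
n = 63, Σfm = 1217.5, mean = 19.3254
Σfm² = 28593.75
Σf(m − x̄)² = Σfm² − (Σfm)²/n = 28593.75 − 1217.5²/63 = 5065.0794
Sample variance = 5065.0794 / 62 = 81.6948
Standard deviation = √81.6948 = 9.0385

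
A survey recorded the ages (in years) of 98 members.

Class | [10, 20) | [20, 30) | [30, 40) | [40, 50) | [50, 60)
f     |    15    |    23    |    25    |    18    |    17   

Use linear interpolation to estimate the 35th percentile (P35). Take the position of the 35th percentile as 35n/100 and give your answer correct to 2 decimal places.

Cumulative frequencies: 15, 38, 63, 81, 98
n = 98; position = 35n/100 = 34.3.
This falls in the class [20, 30): L = 20, F = 15, f = 23, h = 10.
35th percentile ≈ 20 + ((34.3 − 15) / 23) × 10 = 28.3913

28.39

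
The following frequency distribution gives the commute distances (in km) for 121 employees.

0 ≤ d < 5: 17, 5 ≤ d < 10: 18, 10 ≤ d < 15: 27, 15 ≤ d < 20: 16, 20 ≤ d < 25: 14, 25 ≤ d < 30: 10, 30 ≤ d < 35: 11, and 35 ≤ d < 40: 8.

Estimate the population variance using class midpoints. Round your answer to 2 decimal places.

109.74

Midpoints: 2.5, 7.5, 12.5, 17.5, 22.5, 27.5, 32.5, 37.5
n = 121, Σfm = 2042.5, mean = 16.8802
Σfm² = 47756.25
Σf(m − x̄)² = Σfm² − (Σfm)²/n = 47756.25 − 2042.5²/121 = 13278.5124
Population variance = 13278.5124 / 121 = 109.7398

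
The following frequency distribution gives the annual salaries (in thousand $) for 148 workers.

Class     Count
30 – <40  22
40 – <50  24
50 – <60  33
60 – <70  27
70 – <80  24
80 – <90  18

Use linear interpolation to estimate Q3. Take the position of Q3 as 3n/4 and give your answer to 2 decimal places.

Cumulative frequencies: 22, 46, 79, 106, 130, 148
n = 148; position = 3n/4 = 111.
This falls in the class 70 – <80: L = 70, F = 106, f = 24, h = 10.
Upper quartile ≈ 70 + ((111 − 106) / 24) × 10 = 72.0833

72.08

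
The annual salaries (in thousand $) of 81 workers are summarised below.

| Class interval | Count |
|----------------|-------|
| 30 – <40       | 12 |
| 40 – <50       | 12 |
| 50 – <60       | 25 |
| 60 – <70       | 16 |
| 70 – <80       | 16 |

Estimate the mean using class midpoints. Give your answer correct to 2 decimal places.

Midpoints: 35, 45, 55, 65, 75
Σfm = 12×35 + 12×45 + 25×55 + 16×65 + 16×75 = 4575
n = Σf = 81
Mean = 4575 / 81 = 56.4815

56.48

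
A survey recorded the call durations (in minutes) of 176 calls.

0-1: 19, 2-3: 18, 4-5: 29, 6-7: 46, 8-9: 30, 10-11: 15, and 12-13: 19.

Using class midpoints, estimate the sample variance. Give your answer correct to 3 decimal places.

12.180

Midpoints: 0.5, 2.5, 4.5, 6.5, 8.5, 10.5, 12.5
n = 176, Σfm = 1134, mean = 6.4432
Σfm² = 9438
Σf(m − x̄)² = Σfm² − (Σfm)²/n = 9438 − 1134²/176 = 2131.4318
Sample variance = 2131.4318 / 175 = 12.1796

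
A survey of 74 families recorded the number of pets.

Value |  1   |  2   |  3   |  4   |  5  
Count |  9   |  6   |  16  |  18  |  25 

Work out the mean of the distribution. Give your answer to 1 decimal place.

Values: 1, 2, 3, 4, 5
Σfx = 9×1 + 6×2 + 16×3 + 18×4 + 25×5 = 266
n = Σf = 74
Mean = 266 / 74 = 3.5946

3.6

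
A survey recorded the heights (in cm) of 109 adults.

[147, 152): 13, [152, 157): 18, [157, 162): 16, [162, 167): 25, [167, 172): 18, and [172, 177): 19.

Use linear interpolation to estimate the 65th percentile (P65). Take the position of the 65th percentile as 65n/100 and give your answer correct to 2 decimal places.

166.77

Cumulative frequencies: 13, 31, 47, 72, 90, 109
n = 109; position = 65n/100 = 70.85.
This falls in the class [162, 167): L = 162, F = 47, f = 25, h = 5.
65th percentile ≈ 162 + ((70.85 − 47) / 25) × 5 = 166.7700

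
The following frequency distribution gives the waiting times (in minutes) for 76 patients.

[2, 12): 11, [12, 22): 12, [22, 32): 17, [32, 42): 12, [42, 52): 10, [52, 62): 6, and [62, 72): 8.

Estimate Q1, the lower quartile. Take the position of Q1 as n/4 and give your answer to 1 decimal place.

18.7

Cumulative frequencies: 11, 23, 40, 52, 62, 68, 76
n = 76; position = n/4 = 19.
This falls in the class [12, 22): L = 12, F = 11, f = 12, h = 10.
Lower quartile ≈ 12 + ((19 − 11) / 12) × 10 = 18.6667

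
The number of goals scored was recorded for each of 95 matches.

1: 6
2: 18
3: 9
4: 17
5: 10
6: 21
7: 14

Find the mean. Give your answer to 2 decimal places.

Values: 1, 2, 3, 4, 5, 6, 7
Σfx = 6×1 + 18×2 + 9×3 + 17×4 + 10×5 + 21×6 + 14×7 = 411
n = Σf = 95
Mean = 411 / 95 = 4.3263

4.33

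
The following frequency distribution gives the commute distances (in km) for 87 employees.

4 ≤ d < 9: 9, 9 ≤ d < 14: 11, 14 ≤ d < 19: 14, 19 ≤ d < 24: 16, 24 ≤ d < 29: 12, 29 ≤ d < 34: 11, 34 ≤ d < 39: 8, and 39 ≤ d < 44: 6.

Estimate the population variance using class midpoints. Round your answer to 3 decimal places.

Midpoints: 6.5, 11.5, 16.5, 21.5, 26.5, 31.5, 36.5, 41.5
n = 87, Σfm = 1965.5, mean = 22.5920
Σfm² = 53375.75
Σf(m − x̄)² = Σfm² − (Σfm)²/n = 53375.75 − 1965.5²/87 = 8971.2644
Population variance = 8971.2644 / 87 = 103.1180

103.118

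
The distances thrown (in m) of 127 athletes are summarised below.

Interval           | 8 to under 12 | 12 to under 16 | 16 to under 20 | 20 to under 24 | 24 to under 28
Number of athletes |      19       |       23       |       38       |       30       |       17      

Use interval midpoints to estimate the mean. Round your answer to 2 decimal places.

Midpoints: 10, 14, 18, 22, 26
Σfm = 19×10 + 23×14 + 38×18 + 30×22 + 17×26 = 2298
n = Σf = 127
Mean = 2298 / 127 = 18.0945

18.09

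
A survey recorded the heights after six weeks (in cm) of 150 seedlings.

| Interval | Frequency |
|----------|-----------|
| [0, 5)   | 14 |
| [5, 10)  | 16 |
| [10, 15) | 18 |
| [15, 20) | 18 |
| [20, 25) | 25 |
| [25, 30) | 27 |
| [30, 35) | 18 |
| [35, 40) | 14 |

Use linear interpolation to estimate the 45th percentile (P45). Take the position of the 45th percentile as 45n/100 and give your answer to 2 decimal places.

20.30

Cumulative frequencies: 14, 30, 48, 66, 91, 118, 136, 150
n = 150; position = 45n/100 = 67.5.
This falls in the class [20, 25): L = 20, F = 66, f = 25, h = 5.
45th percentile ≈ 20 + ((67.5 − 66) / 25) × 5 = 20.3000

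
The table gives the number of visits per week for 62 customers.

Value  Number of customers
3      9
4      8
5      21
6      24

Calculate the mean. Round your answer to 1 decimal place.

5.0

Values: 3, 4, 5, 6
Σfx = 9×3 + 8×4 + 21×5 + 24×6 = 308
n = Σf = 62
Mean = 308 / 62 = 4.9677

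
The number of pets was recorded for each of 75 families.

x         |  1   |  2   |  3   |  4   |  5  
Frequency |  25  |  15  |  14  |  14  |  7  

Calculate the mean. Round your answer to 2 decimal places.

Values: 1, 2, 3, 4, 5
Σfx = 25×1 + 15×2 + 14×3 + 14×4 + 7×5 = 188
n = Σf = 75
Mean = 188 / 75 = 2.5067

2.51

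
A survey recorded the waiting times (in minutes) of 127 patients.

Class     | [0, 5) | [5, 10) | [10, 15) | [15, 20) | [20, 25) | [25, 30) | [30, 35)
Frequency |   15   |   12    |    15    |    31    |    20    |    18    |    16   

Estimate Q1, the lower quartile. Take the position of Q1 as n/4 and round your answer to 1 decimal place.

11.6

Cumulative frequencies: 15, 27, 42, 73, 93, 111, 127
n = 127; position = n/4 = 31.75.
This falls in the class [10, 15): L = 10, F = 27, f = 15, h = 5.
Lower quartile ≈ 10 + ((31.75 − 27) / 15) × 5 = 11.5833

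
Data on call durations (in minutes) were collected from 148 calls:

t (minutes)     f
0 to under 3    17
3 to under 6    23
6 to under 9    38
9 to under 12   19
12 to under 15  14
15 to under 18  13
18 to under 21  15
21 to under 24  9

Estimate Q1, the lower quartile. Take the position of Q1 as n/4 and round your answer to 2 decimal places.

5.61

Cumulative frequencies: 17, 40, 78, 97, 111, 124, 139, 148
n = 148; position = n/4 = 37.
This falls in the class 3 to under 6: L = 3, F = 17, f = 23, h = 3.
Lower quartile ≈ 3 + ((37 − 17) / 23) × 3 = 5.6087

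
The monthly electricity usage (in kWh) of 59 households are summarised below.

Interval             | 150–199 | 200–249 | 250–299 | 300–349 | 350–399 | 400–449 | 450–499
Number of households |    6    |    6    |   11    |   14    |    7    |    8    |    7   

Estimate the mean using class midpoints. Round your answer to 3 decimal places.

327.042

Midpoints: 174.5, 224.5, 274.5, 324.5, 374.5, 424.5, 474.5
Σfm = 6×174.5 + 6×224.5 + 11×274.5 + 14×324.5 + 7×374.5 + 8×424.5 + 7×474.5 = 19295.5
n = Σf = 59
Mean = 19295.5 / 59 = 327.0424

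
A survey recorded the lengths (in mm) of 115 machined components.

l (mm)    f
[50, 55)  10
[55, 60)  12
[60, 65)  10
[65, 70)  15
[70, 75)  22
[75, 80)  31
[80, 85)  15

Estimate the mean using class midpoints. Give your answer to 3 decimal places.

70.326

Midpoints: 52.5, 57.5, 62.5, 67.5, 72.5, 77.5, 82.5
Σfm = 10×52.5 + 12×57.5 + 10×62.5 + 15×67.5 + 22×72.5 + 31×77.5 + 15×82.5 = 8087.5
n = Σf = 115
Mean = 8087.5 / 115 = 70.3261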